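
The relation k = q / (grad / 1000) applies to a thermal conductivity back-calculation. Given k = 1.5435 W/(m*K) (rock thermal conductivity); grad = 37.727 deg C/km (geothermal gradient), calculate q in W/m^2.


q = k * grad / 1000
q = 1.5435 * 37.727 / 1000
q = 0.058232 W/m^2


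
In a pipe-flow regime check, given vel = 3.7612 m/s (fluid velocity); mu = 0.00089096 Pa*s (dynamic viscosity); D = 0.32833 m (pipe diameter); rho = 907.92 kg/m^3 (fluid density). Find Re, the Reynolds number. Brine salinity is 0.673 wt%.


Re = rho * vel * D / mu
Re = 907.92 * 3.7612 * 0.32833 / 0.00089096
Re = 1.2584e+06


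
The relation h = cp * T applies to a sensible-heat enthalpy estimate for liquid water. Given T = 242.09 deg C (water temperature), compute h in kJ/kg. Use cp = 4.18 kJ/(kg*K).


h = cp * T
h = 4.18 * 242.09
h = 1011.9 kJ/kg


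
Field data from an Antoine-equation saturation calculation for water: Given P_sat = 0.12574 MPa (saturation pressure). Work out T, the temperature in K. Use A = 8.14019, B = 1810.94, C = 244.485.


T = B / (A - log10(P_sat * 760 / 0.101325)) - C
T = 1810.94 / (8.14019 - log10(0.12574 * 760 / 0.101325)) - 244.485
T = 106.0906 deg C
Convert to K: 106.0906 + 273.15 = 379.24 K
T = 379.24 K


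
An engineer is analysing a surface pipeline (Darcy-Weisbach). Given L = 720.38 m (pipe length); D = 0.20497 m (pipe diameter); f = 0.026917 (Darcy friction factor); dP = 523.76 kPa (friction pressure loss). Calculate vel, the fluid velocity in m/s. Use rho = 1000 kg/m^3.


vel = sqrt(dP*1000*2*D / (f*L*rho))
vel = sqrt(523.76*1000*2*0.20497 / (0.026917*720.38*1000))
vel = 3.3276 m/s


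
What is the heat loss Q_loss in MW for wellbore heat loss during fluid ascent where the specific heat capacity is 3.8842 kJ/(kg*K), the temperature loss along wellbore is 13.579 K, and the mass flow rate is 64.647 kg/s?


Q_loss = mdot * cp * dT
Q_loss = 64.647 * 3.8842 * 13.579
Q_loss = 3409.712 kW
Convert: 3409.712 kW * 0.001 = 3.4097 MW
Q_loss = 3.4097 MW


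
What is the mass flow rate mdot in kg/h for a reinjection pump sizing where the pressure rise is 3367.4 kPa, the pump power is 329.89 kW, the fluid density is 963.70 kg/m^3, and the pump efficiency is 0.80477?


mdot = P_pump * rho * eta / dP
mdot = 329.89 * 963.70 * 0.80477 / 3367.4
mdot = 75.97804 kg/s
Convert: 75.97804 kg/s * 3600.0 = 2.7352e+05 kg/h
mdot = 2.7352e+05 kg/h


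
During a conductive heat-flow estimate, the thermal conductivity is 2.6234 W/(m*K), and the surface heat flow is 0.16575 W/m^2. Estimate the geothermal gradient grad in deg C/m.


grad = q * 1000 / k
grad = 0.16575 * 1000 / 2.6234
grad = 63.18137 deg C/km
Convert: 63.18137 deg C/km * 0.001 = 0.063181 deg C/m
grad = 0.063181 deg C/m


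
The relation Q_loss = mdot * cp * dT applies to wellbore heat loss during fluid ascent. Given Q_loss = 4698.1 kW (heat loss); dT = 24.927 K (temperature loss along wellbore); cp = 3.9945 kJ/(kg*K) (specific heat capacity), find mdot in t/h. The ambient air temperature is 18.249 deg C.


mdot = Q_loss / (cp * dT)
mdot = 4698.1 / (3.9945 * 24.927)
mdot = 47.18346 kg/s
Convert: 47.18346 kg/s * 3.6 = 169.86 t/h
mdot = 169.86 t/h


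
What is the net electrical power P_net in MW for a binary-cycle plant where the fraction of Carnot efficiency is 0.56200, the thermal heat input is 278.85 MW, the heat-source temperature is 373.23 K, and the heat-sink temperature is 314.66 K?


Step 1: eta = (1 - Tc/Th)*f = (1 - 314.66/373.23)*0.562 = 0.08819318
Step 2: P_net = eta * Q_in = 0.08819318 * 278.85 = 24.593 MW
P_net = 24.593 MW


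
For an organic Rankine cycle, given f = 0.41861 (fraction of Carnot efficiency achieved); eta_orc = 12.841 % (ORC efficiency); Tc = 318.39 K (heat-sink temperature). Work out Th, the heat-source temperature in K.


Th = Tc / (1 - (eta_orc/100)/f)
Th = 318.39 / (1 - (12.841/100)/0.41861)
Th = 459.27 K


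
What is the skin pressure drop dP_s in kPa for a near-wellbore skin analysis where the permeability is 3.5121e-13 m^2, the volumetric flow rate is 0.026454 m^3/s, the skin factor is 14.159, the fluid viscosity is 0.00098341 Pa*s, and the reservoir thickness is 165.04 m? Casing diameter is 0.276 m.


dP_s = S * q * mu / (2*pi*k*hr) / 1000
dP_s = 14.159 * 0.026454 * 0.00098341 / (2*pi*3.5121e-13*165.04) / 1000
dP_s = 1011.4 kPa


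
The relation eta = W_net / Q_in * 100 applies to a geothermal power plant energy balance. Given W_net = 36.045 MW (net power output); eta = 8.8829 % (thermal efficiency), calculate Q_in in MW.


Q_in = W_net / (eta / 100)
Q_in = 36.045 / (8.8829 / 100)
Q_in = 405.78 MW


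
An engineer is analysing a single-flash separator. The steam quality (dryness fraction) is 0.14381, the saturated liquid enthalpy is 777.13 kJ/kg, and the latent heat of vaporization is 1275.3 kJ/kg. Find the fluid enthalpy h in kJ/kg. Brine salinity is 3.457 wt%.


h = hf + x * hfg
h = 777.13 + 0.14381 * 1275.3
h = 960.53 kJ/kg


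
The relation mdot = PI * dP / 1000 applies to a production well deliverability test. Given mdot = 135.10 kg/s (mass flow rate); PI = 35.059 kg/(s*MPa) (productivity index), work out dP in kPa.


dP = mdot * 1000 / PI
dP = 135.10 * 1000 / 35.059
dP = 3853.5 kPa


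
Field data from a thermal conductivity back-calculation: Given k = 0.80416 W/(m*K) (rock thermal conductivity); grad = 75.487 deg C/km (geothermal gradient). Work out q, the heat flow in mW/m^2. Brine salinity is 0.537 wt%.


q = k * grad / 1000
q = 0.80416 * 75.487 / 1000
q = 0.06070363 W/m^2
Convert: 0.06070363 W/m^2 * 1000.0 = 60.704 mW/m^2
q = 60.704 mW/m^2


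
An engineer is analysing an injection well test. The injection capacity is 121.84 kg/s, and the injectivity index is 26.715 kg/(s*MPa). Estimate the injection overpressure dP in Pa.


dP = mdot * 1000 / II
dP = 121.84 * 1000 / 26.715
dP = 4560.734 kPa
Convert: 4560.734 kPa * 1000.0 = 4.5607e+06 Pa
dP = 4.5607e+06 Pa


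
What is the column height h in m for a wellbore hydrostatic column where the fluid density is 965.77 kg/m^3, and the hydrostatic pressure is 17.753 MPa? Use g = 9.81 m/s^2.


h = P * 1e6 / (g * rho)
h = 17.753 * 1e6 / (9.81 * 965.77)
h = 1873.8 m


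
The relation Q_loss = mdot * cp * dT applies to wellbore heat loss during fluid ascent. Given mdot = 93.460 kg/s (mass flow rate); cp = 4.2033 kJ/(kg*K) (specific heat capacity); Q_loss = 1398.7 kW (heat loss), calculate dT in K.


dT = Q_loss / (mdot * cp)
dT = 1398.7 / (93.460 * 4.2033)
dT = 3.5605 K


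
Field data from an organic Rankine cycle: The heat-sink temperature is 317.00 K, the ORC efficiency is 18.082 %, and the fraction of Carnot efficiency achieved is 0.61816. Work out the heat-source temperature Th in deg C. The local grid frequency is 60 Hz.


Th = Tc / (1 - (eta_orc/100)/f)
Th = 317.00 / (1 - (18.082/100)/0.61816)
Th = 448.0649 K
Convert to deg C: 448.0649 - 273.15 = 174.91 deg C
Th = 174.91 deg C


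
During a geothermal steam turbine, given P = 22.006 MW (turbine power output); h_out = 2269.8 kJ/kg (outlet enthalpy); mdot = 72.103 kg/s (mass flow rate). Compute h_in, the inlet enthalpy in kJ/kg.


h_in = h_out + P * 1000 / mdot
h_in = 2269.8 + 22.006 * 1000 / 72.103
h_in = 2575.0 kJ/kg


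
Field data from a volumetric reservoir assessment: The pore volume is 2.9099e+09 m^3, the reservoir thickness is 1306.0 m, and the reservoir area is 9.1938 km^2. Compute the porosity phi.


phi = Vp / (A * 1e6 * hr)
phi = 2.9099e+09 / (9.1938 * 1e6 * 1306.0)
phi = 0.24235


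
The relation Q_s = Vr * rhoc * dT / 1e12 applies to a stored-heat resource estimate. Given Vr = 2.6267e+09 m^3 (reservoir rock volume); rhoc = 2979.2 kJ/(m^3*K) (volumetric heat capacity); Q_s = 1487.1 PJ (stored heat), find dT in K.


dT = Q_s * 1e12 / (Vr * rhoc)
dT = 1487.1 * 1e12 / (2.6267e+09 * 2979.2)
dT = 190.03 K


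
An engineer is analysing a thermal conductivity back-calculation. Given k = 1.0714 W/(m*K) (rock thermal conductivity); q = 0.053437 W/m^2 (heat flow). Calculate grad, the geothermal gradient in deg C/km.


grad = q / k * 1000
grad = 0.053437 / 1.0714 * 1000
grad = 49.876 deg C/km


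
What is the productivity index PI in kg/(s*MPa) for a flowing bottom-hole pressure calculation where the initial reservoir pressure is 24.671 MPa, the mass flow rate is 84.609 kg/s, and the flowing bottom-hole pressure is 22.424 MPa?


PI = mdot / (P_i - P_wf)
PI = 84.609 / (24.671 - 22.424)
PI = 37.654 kg/(s*MPa)


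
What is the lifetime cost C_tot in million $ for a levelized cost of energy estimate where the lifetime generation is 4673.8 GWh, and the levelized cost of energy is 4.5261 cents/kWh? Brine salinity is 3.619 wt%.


C_tot = LCOE / 100 * E_tot
C_tot = 4.5261 / 100 * 4673.8
C_tot = 211.54 million $


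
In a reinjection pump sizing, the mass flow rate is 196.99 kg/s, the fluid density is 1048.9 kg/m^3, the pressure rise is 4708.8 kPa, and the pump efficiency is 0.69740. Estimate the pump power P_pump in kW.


P_pump = mdot * dP / (rho * eta)
P_pump = 196.99 * 4708.8 / (1048.9 * 0.69740)
P_pump = 1268.1 kW


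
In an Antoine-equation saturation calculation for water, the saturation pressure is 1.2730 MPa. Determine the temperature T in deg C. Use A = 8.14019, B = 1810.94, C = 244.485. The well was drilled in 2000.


T = B / (A - log10(P_sat * 760 / 0.101325)) - C
T = 1810.94 / (8.14019 - log10(1.2730 * 760 / 0.101325)) - 244.485
T = 190.81 deg C


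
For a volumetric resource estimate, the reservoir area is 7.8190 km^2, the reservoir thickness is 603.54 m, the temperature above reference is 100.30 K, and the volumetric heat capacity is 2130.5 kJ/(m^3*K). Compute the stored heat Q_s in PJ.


Step 1: Vr = A*1e6*hr = 7.819*1e6*603.54 = 4.719079e+09 m^3
Step 2: Q_s = Vr*rhoc*dT/1e12 = 4.719079e+09*2130.5*100.3/1e12 = 1008.4 PJ
Q_s = 1008.4 PJ


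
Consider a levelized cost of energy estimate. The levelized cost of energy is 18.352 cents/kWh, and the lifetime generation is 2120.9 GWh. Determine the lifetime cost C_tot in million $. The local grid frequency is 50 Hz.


C_tot = LCOE / 100 * E_tot
C_tot = 18.352 / 100 * 2120.9
C_tot = 389.23 million $


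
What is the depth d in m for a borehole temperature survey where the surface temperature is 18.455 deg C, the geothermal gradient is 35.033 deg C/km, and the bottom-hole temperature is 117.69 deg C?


d = (T_d - T_surf) / grad * 1000
d = (117.69 - 18.455) / 35.033 * 1000
d = 2832.6 m


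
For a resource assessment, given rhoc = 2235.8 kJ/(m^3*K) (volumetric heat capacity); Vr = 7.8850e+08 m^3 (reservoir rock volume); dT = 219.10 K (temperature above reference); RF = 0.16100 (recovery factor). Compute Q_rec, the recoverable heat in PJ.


Step 1: Q_s = Vr*rhoc*dT/1e12 = 7.8850e+08*2235.8*219.1/1e12 = 386.2576 PJ
Step 2: Q_rec = Q_s * RF = 386.2576 * 0.161 = 62.187 PJ
Q_rec = 62.187 PJ


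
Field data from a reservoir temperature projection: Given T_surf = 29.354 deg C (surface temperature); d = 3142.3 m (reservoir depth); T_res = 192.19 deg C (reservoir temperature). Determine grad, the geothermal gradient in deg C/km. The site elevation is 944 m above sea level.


grad = (T_res - T_surf) / d * 1000
grad = (192.19 - 29.354) / 3142.3 * 1000
grad = 51.821 deg C/km


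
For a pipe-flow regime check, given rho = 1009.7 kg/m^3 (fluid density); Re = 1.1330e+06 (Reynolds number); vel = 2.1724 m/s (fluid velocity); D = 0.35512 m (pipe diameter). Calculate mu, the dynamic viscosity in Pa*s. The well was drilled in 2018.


mu = rho * vel * D / Re
mu = 1009.7 * 2.1724 * 0.35512 / 1.1330e+06
mu = 0.00068751 Pa*s


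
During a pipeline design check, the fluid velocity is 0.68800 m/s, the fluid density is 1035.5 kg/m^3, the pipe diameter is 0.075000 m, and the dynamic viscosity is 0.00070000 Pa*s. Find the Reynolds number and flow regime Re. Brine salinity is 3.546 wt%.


Step 1: Re = rho*vel*D/mu = 1035.5*0.688*0.075/0.0007 = 76331
Step 2: Re = 76331 > 4000, so flow is turbulent.
Re = 76331 (turbulent)


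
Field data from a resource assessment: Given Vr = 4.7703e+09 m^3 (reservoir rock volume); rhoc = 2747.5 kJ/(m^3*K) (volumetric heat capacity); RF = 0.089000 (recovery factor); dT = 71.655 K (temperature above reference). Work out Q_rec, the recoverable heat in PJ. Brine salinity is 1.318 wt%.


Step 1: Q_s = Vr*rhoc*dT/1e12 = 4.7703e+09*2747.5*71.655/1e12 = 939.1390 PJ
Step 2: Q_rec = Q_s * RF = 939.1390 * 0.089 = 83.583 PJ
Q_rec = 83.583 PJ


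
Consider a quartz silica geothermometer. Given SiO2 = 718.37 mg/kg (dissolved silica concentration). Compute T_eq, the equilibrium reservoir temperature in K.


T_eq = 1309 / (5.19 - log10(SiO2)) - 273.15
T_eq = 1309 / (5.19 - log10(718.37)) - 273.15
T_eq = 287.7734 deg C
Convert to K: 287.7734 + 273.15 = 560.92 K
T_eq = 560.92 K


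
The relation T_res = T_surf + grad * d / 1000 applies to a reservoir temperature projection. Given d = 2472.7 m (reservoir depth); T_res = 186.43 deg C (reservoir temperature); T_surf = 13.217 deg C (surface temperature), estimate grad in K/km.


grad = (T_res - T_surf) / d * 1000
grad = (186.43 - 13.217) / 2472.7 * 1000
grad = 70.05015 deg C/km
Convert: 70.05015 deg C/km * 1.0 = 70.050 K/km
grad = 70.050 K/km


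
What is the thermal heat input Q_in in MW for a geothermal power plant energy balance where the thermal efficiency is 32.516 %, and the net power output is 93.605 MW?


Q_in = W_net / (eta / 100)
Q_in = 93.605 / (32.516 / 100)
Q_in = 287.87 MW


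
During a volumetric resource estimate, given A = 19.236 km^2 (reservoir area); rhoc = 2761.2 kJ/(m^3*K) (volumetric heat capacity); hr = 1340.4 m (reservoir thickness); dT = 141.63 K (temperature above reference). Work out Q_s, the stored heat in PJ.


Step 1: Vr = A*1e6*hr = 19.236*1e6*1340.4 = 2.578393e+10 m^3
Step 2: Q_s = Vr*rhoc*dT/1e12 = 2.578393e+10*2761.2*141.63/1e12 = 10083 PJ
Q_s = 10083 PJ


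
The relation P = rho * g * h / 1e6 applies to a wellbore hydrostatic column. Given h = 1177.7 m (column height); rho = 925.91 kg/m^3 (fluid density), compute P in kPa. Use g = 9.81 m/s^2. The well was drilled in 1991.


P = rho * g * h / 1e6
P = 925.91 * 9.81 * 1177.7 / 1e6
P = 10.69726 MPa
Convert: 10.69726 MPa * 1000.0 = 10697 kPa
P = 10697 kPa


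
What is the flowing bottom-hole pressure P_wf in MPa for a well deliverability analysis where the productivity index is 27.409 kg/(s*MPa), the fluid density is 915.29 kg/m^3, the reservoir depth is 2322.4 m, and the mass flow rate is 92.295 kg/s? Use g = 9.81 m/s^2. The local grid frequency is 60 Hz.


Step 1: P_i = rho*g*h/1e6 = 915.29*9.81*2322.4/1e6 = 20.85282 MPa
Step 2: P_wf = P_i - mdot/PI = 20.85282 - 92.295/27.409 = 17.485 MPa
P_wf = 17.485 MPa


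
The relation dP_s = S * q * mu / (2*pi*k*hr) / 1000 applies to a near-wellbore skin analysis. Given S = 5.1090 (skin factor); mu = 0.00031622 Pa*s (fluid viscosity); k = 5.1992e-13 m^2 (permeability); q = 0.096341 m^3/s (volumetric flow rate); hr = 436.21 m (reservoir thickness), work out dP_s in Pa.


dP_s = S * q * mu / (2*pi*k*hr) / 1000
dP_s = 5.1090 * 0.096341 * 0.00031622 / (2*pi*5.1992e-13*436.21) / 1000
dP_s = 109.2256 kPa
Convert: 109.2256 kPa * 1000.0 = 1.0923e+05 Pa
dP_s = 1.0923e+05 Pa


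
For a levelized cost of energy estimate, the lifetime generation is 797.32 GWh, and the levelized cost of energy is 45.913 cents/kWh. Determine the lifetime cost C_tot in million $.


C_tot = LCOE / 100 * E_tot
C_tot = 45.913 / 100 * 797.32
C_tot = 366.07 million $


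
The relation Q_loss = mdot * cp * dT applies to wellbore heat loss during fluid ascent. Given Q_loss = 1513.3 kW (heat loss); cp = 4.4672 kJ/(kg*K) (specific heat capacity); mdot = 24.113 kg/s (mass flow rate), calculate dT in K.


dT = Q_loss / (mdot * cp)
dT = 1513.3 / (24.113 * 4.4672)
dT = 14.049 K


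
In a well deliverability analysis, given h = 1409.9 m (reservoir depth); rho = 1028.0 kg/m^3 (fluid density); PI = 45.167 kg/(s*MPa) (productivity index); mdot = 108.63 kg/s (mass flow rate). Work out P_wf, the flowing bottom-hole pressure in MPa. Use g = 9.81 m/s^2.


Step 1: P_i = rho*g*h/1e6 = 1028.0*9.81*1409.9/1e6 = 14.21839 MPa
Step 2: P_wf = P_i - mdot/PI = 14.21839 - 108.63/45.167 = 11.813 MPa
P_wf = 11.813 MPa


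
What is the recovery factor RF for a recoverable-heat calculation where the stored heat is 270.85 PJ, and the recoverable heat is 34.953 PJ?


RF = Q_rec / Q_s
RF = 34.953 / 270.85
RF = 0.12905


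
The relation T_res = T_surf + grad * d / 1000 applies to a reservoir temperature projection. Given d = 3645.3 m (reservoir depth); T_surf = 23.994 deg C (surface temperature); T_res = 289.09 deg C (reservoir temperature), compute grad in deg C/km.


grad = (T_res - T_surf) / d * 1000
grad = (289.09 - 23.994) / 3645.3 * 1000
grad = 72.723 deg C/km


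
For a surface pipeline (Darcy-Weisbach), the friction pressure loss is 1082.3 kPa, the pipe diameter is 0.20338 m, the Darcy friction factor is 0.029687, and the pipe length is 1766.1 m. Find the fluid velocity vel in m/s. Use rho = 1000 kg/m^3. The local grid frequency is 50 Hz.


vel = sqrt(dP*1000*2*D / (f*L*rho))
vel = sqrt(1082.3*1000*2*0.20338 / (0.029687*1766.1*1000))
vel = 2.8977 m/s


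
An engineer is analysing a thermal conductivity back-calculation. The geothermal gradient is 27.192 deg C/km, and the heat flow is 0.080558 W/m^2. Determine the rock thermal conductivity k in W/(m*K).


k = q / (grad / 1000)
k = 0.080558 / (27.192 / 1000)
k = 2.9626 W/(m*K)


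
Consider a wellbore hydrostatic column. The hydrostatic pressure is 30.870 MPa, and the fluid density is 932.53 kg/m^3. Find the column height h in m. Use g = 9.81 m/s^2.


h = P * 1e6 / (g * rho)
h = 30.870 * 1e6 / (9.81 * 932.53)
h = 3374.5 m


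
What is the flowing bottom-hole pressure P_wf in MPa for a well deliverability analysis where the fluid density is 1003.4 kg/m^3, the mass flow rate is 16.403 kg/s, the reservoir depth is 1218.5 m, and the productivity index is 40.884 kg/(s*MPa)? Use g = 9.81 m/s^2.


Step 1: P_i = rho*g*h/1e6 = 1003.4*9.81*1218.5/1e6 = 11.99413 MPa
Step 2: P_wf = P_i - mdot/PI = 11.99413 - 16.403/40.884 = 11.593 MPa
P_wf = 11.593 MPa


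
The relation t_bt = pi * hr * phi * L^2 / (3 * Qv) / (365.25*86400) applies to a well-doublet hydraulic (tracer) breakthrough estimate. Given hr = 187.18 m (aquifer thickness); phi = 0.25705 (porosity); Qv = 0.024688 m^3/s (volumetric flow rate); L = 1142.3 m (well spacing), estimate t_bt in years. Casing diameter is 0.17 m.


t_bt = pi * hr * phi * L^2 / (3 * Qv) / (365.25*86400)
t_bt = pi * 187.18 * 0.25705 * 1142.3^2 / (3 * 0.024688) / (365.25*86400)
t_bt = 84.387 years


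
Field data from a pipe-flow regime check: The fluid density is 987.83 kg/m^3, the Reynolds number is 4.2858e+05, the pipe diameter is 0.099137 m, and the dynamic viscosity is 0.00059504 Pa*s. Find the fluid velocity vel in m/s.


vel = Re * mu / (rho * D)
vel = 4.2858e+05 * 0.00059504 / (987.83 * 0.099137)
vel = 2.6041 m/s


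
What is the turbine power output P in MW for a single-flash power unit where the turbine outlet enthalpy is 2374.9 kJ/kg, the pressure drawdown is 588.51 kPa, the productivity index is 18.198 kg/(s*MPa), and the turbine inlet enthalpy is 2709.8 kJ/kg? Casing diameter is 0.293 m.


Step 1: mdot = PI * dP / 1000 = 18.198 * 588.51 / 1000 = 10.70970 kg/s
Step 2: P = mdot*(h_in - h_out)/1000 = 10.70970*(2709.8 - 2374.9)/1000 = 3.5867 MW
P = 3.5867 MW


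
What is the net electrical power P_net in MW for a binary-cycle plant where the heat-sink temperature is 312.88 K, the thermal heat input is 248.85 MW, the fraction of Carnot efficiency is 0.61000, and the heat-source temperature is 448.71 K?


Step 1: eta = (1 - Tc/Th)*f = (1 - 312.88/448.71)*0.61 = 0.1846545
Step 2: P_net = eta * Q_in = 0.1846545 * 248.85 = 45.951 MW
P_net = 45.951 MW


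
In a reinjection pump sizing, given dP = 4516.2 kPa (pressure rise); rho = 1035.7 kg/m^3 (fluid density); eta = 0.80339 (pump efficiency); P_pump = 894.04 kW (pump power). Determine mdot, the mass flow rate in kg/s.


mdot = P_pump * rho * eta / dP
mdot = 894.04 * 1035.7 * 0.80339 / 4516.2
mdot = 164.72 kg/s


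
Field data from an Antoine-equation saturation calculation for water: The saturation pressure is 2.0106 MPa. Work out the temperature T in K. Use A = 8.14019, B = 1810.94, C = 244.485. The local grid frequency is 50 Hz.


T = B / (A - log10(P_sat * 760 / 0.101325)) - C
T = 1810.94 / (8.14019 - log10(2.0106 * 760 / 0.101325)) - 244.485
T = 212.6191 deg C
Convert to K: 212.6191 + 273.15 = 485.77 K
T = 485.77 K


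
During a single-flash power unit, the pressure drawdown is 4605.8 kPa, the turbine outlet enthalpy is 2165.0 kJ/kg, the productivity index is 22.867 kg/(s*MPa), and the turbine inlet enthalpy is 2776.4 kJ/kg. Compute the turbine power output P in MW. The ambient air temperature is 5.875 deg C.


Step 1: mdot = PI * dP / 1000 = 22.867 * 4605.8 / 1000 = 105.3208 kg/s
Step 2: P = mdot*(h_in - h_out)/1000 = 105.3208*(2776.4 - 2165.0)/1000 = 64.393 MW
P = 64.393 MW


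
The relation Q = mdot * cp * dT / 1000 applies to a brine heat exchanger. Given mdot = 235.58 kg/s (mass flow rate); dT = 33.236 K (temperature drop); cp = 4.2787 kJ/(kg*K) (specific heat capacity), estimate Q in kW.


Q = mdot * cp * dT / 1000
Q = 235.58 * 4.2787 * 33.236 / 1000
Q = 33.50110 MW
Convert: 33.50110 MW * 1000.0 = 33501 kW
Q = 33501 kW


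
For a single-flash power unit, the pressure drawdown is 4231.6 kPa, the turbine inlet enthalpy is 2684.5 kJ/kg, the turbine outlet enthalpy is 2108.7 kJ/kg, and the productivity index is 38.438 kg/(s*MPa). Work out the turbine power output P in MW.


Step 1: mdot = PI * dP / 1000 = 38.438 * 4231.6 / 1000 = 162.6542 kg/s
Step 2: P = mdot*(h_in - h_out)/1000 = 162.6542*(2684.5 - 2108.7)/1000 = 93.656 MW
P = 93.656 MW


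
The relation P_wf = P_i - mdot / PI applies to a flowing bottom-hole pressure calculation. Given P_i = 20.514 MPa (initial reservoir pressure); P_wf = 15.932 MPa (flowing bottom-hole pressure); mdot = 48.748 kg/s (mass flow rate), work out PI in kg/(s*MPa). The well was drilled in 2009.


PI = mdot / (P_i - P_wf)
PI = 48.748 / (20.514 - 15.932)
PI = 10.639 kg/(s*MPa)


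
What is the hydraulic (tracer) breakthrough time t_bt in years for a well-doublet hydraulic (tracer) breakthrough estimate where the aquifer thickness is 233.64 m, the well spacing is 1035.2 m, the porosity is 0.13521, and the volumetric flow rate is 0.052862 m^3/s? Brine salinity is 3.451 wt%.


t_bt = pi * hr * phi * L^2 / (3 * Qv) / (365.25*86400)
t_bt = pi * 233.64 * 0.13521 * 1035.2^2 / (3 * 0.052862) / (365.25*86400)
t_bt = 21.251 years


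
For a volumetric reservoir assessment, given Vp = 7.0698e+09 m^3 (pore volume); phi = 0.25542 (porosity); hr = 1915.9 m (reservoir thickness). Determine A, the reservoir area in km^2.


A = Vp / (1e6 * hr * phi)
A = 7.0698e+09 / (1e6 * 1915.9 * 0.25542)
A = 14.447 km^2


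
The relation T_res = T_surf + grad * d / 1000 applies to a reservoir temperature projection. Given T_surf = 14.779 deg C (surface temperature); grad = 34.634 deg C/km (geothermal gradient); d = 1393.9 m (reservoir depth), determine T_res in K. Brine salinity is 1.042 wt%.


T_res = T_surf + grad * d / 1000
T_res = 14.779 + 34.634 * 1393.9 / 1000
T_res = 63.05533 deg C
Convert to K: 63.05533 + 273.15 = 336.21 K
T_res = 336.21 K


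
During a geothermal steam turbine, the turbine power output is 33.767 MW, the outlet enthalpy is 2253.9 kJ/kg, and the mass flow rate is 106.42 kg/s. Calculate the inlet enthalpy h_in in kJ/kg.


h_in = h_out + P * 1000 / mdot
h_in = 2253.9 + 33.767 * 1000 / 106.42
h_in = 2571.2 kJ/kg


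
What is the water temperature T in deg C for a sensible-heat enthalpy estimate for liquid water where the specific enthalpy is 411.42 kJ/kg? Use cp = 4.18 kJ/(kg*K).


T = h / cp
T = 411.42 / 4.18
T = 98.426 deg C


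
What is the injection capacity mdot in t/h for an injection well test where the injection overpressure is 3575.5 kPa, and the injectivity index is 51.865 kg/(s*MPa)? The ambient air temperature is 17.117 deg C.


mdot = II * dP / 1000
mdot = 51.865 * 3575.5 / 1000
mdot = 185.4433 kg/s
Convert: 185.4433 kg/s * 3.6 = 667.60 t/h
mdot = 667.60 t/h


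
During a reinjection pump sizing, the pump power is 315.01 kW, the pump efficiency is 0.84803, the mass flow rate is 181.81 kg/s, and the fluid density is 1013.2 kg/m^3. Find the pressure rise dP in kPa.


dP = P_pump * rho * eta / mdot
dP = 315.01 * 1013.2 * 0.84803 / 181.81
dP = 1488.7 kPa


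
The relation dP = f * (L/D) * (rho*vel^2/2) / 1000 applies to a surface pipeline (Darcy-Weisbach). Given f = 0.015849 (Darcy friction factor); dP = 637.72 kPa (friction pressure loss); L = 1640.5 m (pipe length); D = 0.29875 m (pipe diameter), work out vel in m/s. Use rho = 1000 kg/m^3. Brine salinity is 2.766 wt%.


vel = sqrt(dP*1000*2*D / (f*L*rho))
vel = sqrt(637.72*1000*2*0.29875 / (0.015849*1640.5*1000))
vel = 3.8282 m/s


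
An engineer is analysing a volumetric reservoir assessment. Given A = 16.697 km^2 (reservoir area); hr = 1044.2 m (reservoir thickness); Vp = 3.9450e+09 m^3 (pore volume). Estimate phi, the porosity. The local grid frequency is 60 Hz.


phi = Vp / (A * 1e6 * hr)
phi = 3.9450e+09 / (16.697 * 1e6 * 1044.2)
phi = 0.22627


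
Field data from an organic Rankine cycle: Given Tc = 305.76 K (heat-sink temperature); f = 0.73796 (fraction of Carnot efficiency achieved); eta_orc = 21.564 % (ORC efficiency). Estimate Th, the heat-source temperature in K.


Th = Tc / (1 - (eta_orc/100)/f)
Th = 305.76 / (1 - (21.564/100)/0.73796)
Th = 431.99 K


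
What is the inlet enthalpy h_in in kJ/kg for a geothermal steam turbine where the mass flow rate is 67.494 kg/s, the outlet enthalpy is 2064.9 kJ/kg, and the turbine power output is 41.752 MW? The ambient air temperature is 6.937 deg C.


h_in = h_out + P * 1000 / mdot
h_in = 2064.9 + 41.752 * 1000 / 67.494
h_in = 2683.5 kJ/kg


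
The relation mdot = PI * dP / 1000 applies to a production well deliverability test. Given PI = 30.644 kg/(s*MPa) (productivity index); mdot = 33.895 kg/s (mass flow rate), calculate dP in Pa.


dP = mdot * 1000 / PI
dP = 33.895 * 1000 / 30.644
dP = 1106.089 kPa
Convert: 1106.089 kPa * 1000.0 = 1.1061e+06 Pa
dP = 1.1061e+06 Pa


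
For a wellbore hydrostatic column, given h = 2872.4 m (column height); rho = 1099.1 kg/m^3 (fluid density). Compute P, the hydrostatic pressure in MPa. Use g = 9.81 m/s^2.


P = rho * g * h / 1e6
P = 1099.1 * 9.81 * 2872.4 / 1e6
P = 30.971 MPa


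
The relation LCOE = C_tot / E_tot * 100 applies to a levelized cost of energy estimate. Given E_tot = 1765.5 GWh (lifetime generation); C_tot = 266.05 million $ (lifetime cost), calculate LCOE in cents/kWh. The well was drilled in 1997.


LCOE = C_tot / E_tot * 100
LCOE = 266.05 / 1765.5 * 100
LCOE = 15.069 cents/kWh


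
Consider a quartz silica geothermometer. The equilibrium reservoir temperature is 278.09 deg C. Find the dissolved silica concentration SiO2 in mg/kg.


SiO2 = 10^(5.19 - 1309/(T_eq + 273.15))
SiO2 = 10^(5.19 - 1309/(278.09 + 273.15))
SiO2 = 653.66 mg/kg


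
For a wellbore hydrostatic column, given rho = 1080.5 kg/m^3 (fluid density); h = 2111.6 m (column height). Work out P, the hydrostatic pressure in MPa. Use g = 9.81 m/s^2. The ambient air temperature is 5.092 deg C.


P = rho * g * h / 1e6
P = 1080.5 * 9.81 * 2111.6 / 1e6
P = 22.382 MPa


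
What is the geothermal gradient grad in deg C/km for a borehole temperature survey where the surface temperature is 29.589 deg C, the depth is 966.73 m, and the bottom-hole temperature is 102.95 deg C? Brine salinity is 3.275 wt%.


grad = (T_d - T_surf) / d * 1000
grad = (102.95 - 29.589) / 966.73 * 1000
grad = 75.886 deg C/km


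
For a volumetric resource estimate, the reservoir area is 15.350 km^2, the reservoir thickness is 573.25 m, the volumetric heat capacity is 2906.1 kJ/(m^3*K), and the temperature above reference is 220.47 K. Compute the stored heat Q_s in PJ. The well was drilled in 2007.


Step 1: Vr = A*1e6*hr = 15.35*1e6*573.25 = 8.799388e+09 m^3
Step 2: Q_s = Vr*rhoc*dT/1e12 = 8.799388e+09*2906.1*220.47/1e12 = 5637.8 PJ
Q_s = 5637.8 PJ


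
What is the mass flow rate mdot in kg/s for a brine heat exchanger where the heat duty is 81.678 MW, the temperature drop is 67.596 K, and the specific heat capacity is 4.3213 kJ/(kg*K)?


mdot = Q * 1000 / (cp * dT)
mdot = 81.678 * 1000 / (4.3213 * 67.596)
mdot = 279.62 kg/s


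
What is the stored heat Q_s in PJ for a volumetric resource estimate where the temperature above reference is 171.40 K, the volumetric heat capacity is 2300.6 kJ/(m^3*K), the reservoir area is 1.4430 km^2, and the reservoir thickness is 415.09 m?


Step 1: Vr = A*1e6*hr = 1.443*1e6*415.09 = 5.989749e+08 m^3
Step 2: Q_s = Vr*rhoc*dT/1e12 = 5.989749e+08*2300.6*171.4/1e12 = 236.19 PJ
Q_s = 236.19 PJ


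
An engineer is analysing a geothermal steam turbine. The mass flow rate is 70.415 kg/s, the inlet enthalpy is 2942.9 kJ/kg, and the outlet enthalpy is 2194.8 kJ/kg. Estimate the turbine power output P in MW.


P = mdot * (h_in - h_out) / 1000
P = 70.415 * (2942.9 - 2194.8) / 1000
P = 52.677 MW


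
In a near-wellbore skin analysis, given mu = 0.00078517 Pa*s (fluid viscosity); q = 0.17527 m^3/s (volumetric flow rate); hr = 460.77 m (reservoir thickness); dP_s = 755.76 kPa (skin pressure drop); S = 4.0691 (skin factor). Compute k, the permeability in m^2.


k = S*q*mu / (2*pi*dP_s*1000*hr)
k = 4.0691*0.17527*0.00078517 / (2*pi*755.76*1000*460.77)
k = 2.5593e-13 m^2


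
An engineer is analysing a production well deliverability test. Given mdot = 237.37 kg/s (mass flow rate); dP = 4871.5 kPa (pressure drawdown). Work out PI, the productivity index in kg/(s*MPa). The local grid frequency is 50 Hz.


PI = mdot * 1000 / dP
PI = 237.37 * 1000 / 4871.5
PI = 48.726 kg/(s*MPa)


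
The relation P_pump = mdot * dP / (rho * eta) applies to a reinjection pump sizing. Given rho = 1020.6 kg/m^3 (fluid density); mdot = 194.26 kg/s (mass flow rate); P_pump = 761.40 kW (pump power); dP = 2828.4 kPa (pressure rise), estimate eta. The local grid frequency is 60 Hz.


eta = mdot * dP / (rho * P_pump)
eta = 194.26 * 2828.4 / (1020.6 * 761.40)
eta = 0.70706


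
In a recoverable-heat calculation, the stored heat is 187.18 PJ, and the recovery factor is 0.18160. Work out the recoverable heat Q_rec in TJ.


Q_rec = Q_s * RF
Q_rec = 187.18 * 0.18160
Q_rec = 33.99189 PJ
Convert: 33.99189 PJ * 1000.0 = 33992 TJ
Q_rec = 33992 TJ


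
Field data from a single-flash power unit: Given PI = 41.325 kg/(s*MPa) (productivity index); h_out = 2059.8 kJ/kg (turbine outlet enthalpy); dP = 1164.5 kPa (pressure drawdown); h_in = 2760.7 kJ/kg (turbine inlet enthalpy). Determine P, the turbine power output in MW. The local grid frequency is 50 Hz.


Step 1: mdot = PI * dP / 1000 = 41.325 * 1164.5 / 1000 = 48.12296 kg/s
Step 2: P = mdot*(h_in - h_out)/1000 = 48.12296*(2760.7 - 2059.8)/1000 = 33.729 MW
P = 33.729 MW


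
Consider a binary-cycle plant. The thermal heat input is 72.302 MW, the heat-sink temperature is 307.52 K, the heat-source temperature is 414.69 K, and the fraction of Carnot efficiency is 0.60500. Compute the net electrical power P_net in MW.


Step 1: eta = (1 - Tc/Th)*f = (1 - 307.52/414.69)*0.605 = 0.1563526
Step 2: P_net = eta * Q_in = 0.1563526 * 72.302 = 11.305 MW
P_net = 11.305 MW


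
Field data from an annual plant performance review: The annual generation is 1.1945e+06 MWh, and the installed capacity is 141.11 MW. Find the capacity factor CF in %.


CF = E_a / (cap * 8760) * 100
CF = 1.1945e+06 / (141.11 * 8760) * 100
CF = 96.633 %


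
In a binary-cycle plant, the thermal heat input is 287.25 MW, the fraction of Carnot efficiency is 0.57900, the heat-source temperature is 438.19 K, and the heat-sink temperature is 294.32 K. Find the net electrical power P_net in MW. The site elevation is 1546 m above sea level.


Step 1: eta = (1 - Tc/Th)*f = (1 - 294.32/438.19)*0.579 = 0.1901019
Step 2: P_net = eta * Q_in = 0.1901019 * 287.25 = 54.607 MW
P_net = 54.607 MW


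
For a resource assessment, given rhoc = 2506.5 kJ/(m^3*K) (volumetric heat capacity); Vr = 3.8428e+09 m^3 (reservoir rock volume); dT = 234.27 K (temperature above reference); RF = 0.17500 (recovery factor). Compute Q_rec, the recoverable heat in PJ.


Step 1: Q_s = Vr*rhoc*dT/1e12 = 3.8428e+09*2506.5*234.27/1e12 = 2256.484 PJ
Step 2: Q_rec = Q_s * RF = 2256.484 * 0.175 = 394.88 PJ
Q_rec = 394.88 PJ


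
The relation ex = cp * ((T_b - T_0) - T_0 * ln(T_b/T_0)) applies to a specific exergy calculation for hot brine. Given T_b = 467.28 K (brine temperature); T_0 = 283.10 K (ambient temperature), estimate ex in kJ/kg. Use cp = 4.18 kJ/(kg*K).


ex = cp * ((T_b - T_0) - T_0 * ln(T_b/T_0))
ex = 4.18 * ((467.28 - 283.10) - 283.10 * ln(467.28/283.10))
ex = 176.86 kJ/kg


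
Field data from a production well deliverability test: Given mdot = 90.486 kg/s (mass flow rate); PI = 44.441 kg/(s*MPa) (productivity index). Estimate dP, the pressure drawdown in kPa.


dP = mdot * 1000 / PI
dP = 90.486 * 1000 / 44.441
dP = 2036.1 kPa


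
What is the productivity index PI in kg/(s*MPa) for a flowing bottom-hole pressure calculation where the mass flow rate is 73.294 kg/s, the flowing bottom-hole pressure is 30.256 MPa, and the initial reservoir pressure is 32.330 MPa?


PI = mdot / (P_i - P_wf)
PI = 73.294 / (32.330 - 30.256)
PI = 35.339 kg/(s*MPa)


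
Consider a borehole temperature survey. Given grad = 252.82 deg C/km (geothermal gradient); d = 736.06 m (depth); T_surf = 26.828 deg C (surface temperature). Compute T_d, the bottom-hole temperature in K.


T_d = T_surf + grad * d / 1000
T_d = 26.828 + 252.82 * 736.06 / 1000
T_d = 212.9187 deg C
Convert to K: 212.9187 + 273.15 = 486.07 K
T_d = 486.07 K


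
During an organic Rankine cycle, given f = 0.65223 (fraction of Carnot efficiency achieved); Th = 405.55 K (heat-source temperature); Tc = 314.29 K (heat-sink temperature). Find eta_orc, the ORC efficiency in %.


eta_orc = (1 - Tc/Th) * f * 100
eta_orc = (1 - 314.29/405.55) * 0.65223 * 100
eta_orc = 14.677 %


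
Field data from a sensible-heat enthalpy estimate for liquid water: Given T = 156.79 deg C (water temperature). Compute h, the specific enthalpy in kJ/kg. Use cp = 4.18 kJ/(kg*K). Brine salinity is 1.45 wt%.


h = cp * T
h = 4.18 * 156.79
h = 655.38 kJ/kg


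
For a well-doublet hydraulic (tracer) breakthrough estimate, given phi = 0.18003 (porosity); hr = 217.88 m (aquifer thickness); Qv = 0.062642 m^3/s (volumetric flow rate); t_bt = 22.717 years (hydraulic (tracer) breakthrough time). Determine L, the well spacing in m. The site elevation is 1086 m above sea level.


L = sqrt(t_bt*365.25*86400*3*Qv / (pi*hr*phi))
L = sqrt(22.717*365.25*86400*3*0.062642 / (pi*217.88*0.18003))
L = 1045.6 m


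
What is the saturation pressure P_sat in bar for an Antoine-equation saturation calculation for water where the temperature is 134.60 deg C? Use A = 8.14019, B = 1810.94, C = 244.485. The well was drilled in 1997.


P_sat = 10^(A - B/(C + T)) / 760 * 0.101325
P_sat = 10^(8.14019 - 1810.94/(244.485 + 134.60)) / 760 * 0.101325
P_sat = 0.3075804 MPa
Convert: 0.3075804 MPa * 10.0 = 3.0758 bar
P_sat = 3.0758 bar


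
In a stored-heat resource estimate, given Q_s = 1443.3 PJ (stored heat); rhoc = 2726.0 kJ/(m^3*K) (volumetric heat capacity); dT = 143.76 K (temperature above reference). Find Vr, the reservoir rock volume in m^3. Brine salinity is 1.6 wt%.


Vr = Q_s * 1e12 / (rhoc * dT)
Vr = 1443.3 * 1e12 / (2726.0 * 143.76)
Vr = 3.6829e+09 m^3


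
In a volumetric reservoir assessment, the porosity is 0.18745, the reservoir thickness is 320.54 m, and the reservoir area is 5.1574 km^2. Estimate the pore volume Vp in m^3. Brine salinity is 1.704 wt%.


Vp = A * 1e6 * hr * phi
Vp = 5.1574 * 1e6 * 320.54 * 0.18745
Vp = 3.0988e+08 m^3


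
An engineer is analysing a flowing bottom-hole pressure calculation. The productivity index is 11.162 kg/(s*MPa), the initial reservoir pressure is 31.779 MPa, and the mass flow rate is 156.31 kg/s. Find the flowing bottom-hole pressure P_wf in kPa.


P_wf = P_i - mdot / PI
P_wf = 31.779 - 156.31 / 11.162
P_wf = 17.77524 MPa
Convert: 17.77524 MPa * 1000.0 = 17775 kPa
P_wf = 17775 kPa


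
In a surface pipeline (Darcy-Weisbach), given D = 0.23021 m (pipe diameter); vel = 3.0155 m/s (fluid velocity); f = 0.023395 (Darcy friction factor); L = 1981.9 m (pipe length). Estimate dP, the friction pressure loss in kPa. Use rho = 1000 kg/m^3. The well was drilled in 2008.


dP = f * (L/D) * (rho*vel^2/2) / 1000
dP = 0.023395 * (1981.9/0.23021) * (1000*3.0155^2/2) / 1000
dP = 915.73 kPa


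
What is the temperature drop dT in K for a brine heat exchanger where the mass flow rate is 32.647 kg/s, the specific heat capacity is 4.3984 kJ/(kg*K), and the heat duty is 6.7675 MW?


dT = Q * 1000 / (mdot * cp)
dT = 6.7675 * 1000 / (32.647 * 4.3984)
dT = 47.129 K


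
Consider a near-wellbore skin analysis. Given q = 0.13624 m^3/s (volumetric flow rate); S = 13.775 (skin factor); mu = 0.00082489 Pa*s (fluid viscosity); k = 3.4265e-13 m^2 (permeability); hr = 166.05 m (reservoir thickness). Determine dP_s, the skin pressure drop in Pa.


dP_s = S * q * mu / (2*pi*k*hr) / 1000
dP_s = 13.775 * 0.13624 * 0.00082489 / (2*pi*3.4265e-13*166.05) / 1000
dP_s = 4330.348 kPa
Convert: 4330.348 kPa * 1000.0 = 4.3303e+06 Pa
dP_s = 4.3303e+06 Pa


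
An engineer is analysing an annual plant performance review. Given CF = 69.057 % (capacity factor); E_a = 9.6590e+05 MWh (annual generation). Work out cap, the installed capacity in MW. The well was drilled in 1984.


cap = E_a / (CF/100 * 8760)
cap = 9.6590e+05 / (69.057/100 * 8760)
cap = 159.67 MW


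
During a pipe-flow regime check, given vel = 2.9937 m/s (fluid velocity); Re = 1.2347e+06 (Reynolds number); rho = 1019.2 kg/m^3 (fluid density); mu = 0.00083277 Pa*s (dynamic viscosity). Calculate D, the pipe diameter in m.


D = Re * mu / (rho * vel)
D = 1.2347e+06 * 0.00083277 / (1019.2 * 2.9937)
D = 0.33699 m


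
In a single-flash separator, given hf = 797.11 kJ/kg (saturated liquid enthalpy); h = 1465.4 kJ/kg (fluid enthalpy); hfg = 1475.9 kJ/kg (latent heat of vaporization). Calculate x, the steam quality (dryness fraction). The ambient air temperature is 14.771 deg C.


x = (h - hf) / hfg
x = (1465.4 - 797.11) / 1475.9
x = 0.45280


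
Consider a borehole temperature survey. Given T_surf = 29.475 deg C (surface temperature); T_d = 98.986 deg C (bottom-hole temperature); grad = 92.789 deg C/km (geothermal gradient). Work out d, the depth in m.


d = (T_d - T_surf) / grad * 1000
d = (98.986 - 29.475) / 92.789 * 1000
d = 749.13 m


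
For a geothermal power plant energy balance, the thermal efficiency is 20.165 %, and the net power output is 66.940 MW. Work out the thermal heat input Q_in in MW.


Q_in = W_net / (eta / 100)
Q_in = 66.940 / (20.165 / 100)
Q_in = 331.96 MW


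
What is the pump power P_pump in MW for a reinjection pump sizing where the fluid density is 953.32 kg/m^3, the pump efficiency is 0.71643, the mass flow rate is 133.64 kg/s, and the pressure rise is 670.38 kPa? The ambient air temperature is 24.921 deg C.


P_pump = mdot * dP / (rho * eta)
P_pump = 133.64 * 670.38 / (953.32 * 0.71643)
P_pump = 131.1732 kW
Convert: 131.1732 kW * 0.001 = 0.13117 MW
P_pump = 0.13117 MW


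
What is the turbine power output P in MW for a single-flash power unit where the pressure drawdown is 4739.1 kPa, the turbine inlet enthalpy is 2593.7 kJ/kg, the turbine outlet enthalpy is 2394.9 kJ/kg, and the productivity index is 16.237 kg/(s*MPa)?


Step 1: mdot = PI * dP / 1000 = 16.237 * 4739.1 / 1000 = 76.94877 kg/s
Step 2: P = mdot*(h_in - h_out)/1000 = 76.94877*(2593.7 - 2394.9)/1000 = 15.297 MW
P = 15.297 MW
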